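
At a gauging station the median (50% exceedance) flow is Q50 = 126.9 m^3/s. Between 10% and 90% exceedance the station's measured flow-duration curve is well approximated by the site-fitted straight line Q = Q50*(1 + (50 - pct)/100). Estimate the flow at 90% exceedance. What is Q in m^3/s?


Q = 126.9 * (1 + (50 - 90)/100) = 76.1400 m^3/s


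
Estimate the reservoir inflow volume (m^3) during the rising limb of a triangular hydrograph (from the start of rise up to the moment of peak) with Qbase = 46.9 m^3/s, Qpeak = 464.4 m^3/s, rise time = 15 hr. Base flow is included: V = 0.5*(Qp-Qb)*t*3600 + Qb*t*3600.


V = 0.5*(464.4 - 46.9)*15*3600 + 46.9*15*3600 = 1.3805e+07 m^3


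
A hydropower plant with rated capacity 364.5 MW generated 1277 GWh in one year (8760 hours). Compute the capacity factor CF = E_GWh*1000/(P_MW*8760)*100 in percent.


CF = 1277 * 1000 / (364.5 * 8760) * 100 = 39.9935 %


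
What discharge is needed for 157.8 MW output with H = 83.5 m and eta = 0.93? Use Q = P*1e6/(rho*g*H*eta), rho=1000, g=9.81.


Q = 157.8 * 1e6 / (1000 * 9.81 * 83.5 * 0.93) = 207.1422 m^3/s


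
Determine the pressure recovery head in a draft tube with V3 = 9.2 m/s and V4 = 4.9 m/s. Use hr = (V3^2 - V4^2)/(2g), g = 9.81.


hr = (9.2^2 - 4.9^2) / (2*9.81) = 3.0902 m


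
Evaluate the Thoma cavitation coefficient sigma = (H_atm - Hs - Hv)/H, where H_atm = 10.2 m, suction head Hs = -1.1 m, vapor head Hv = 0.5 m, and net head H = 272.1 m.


sigma = (10.2 - (-1.1) - 0.5) / 272.1 = 0.0397


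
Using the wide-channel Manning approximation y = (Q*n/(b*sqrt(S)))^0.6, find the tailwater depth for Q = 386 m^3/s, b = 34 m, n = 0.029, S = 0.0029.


y = (386 * 0.029 / (34 * 0.0029^0.5))^0.6 = 2.9634 m


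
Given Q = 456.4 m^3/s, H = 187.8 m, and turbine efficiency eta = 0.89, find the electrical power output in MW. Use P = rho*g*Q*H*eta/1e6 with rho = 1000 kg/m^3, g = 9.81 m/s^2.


P = 1000 * 9.81 * 456.4 * 187.8 * 0.89 / 1e6 = 748.3422 MW


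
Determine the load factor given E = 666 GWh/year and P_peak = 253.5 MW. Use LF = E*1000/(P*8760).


LF = 666 * 1000 / (253.5 * 8760) = 0.2999


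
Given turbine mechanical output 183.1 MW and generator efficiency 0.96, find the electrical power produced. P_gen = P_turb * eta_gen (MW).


P_gen = 183.1 * 0.96 = 175.7760 MW


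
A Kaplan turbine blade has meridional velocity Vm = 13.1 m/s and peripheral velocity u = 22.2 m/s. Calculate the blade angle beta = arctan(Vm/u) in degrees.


beta = arctan(13.1 / 22.2) = 30.5444 degrees


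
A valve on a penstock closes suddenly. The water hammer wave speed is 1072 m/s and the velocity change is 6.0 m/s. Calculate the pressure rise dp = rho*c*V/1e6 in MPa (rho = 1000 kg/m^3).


dp = 1000 * 1072 * 6.0 / 1e6 = 6.4320 MPa


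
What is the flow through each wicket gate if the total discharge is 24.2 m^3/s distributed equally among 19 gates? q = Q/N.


q = 24.2 / 19 = 1.2737 m^3/s


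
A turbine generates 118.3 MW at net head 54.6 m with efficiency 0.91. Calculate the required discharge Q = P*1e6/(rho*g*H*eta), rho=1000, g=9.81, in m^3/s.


Q = 118.3 * 1e6 / (1000 * 9.81 * 54.6 * 0.91) = 242.7067 m^3/s


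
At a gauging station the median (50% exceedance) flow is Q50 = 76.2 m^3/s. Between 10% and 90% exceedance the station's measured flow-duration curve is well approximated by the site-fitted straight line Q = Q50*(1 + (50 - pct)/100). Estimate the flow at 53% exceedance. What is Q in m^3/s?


Q = 76.2 * (1 + (50 - 53)/100) = 73.9140 m^3/s


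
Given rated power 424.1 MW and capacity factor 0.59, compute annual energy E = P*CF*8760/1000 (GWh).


E = 424.1 * 0.59 * 8760 / 1000 = 2191.9184 GWh


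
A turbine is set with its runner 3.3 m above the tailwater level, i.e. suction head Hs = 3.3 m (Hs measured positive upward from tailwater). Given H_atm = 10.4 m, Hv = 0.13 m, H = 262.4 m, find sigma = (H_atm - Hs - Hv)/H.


sigma = (10.4 - 3.3 - 0.13) / 262.4 = 0.0266


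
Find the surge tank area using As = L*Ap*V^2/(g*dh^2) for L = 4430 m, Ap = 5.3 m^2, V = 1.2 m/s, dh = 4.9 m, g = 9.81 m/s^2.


As = 4430 * 5.3 * 1.2^2 / (9.81 * 4.9^2) = 143.5426 m^2


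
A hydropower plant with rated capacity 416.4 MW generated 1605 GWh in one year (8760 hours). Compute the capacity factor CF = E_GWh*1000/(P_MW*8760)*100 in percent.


CF = 1605 * 1000 / (416.4 * 8760) * 100 = 44.0008 %


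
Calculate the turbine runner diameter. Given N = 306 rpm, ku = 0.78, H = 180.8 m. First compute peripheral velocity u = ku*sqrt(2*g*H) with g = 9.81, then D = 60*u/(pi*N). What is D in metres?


u = 0.78 * sqrt(2*9.81*180.8) = 46.4562 m/s
D = 60 * 46.4562 / (pi * 306) = 2.8995 m


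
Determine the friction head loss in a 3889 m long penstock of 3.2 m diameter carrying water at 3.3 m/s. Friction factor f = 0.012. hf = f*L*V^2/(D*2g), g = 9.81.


hf = 0.012 * 3889 * 3.3^2 / (3.2 * 2 * 9.81) = 8.0947 m


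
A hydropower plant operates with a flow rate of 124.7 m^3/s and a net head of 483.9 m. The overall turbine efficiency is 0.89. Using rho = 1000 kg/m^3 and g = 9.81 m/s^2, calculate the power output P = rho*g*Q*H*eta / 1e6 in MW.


P = 1000 * 9.81 * 124.7 * 483.9 * 0.89 / 1e6 = 526.8428 MW


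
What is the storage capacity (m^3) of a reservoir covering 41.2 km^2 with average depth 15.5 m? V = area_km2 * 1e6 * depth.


V = 41.2 * 1e6 * 15.5 = 6.3860e+08 m^3


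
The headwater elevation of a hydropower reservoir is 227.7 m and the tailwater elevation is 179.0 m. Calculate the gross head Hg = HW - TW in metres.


Hg = 227.7 - 179.0 = 48.7000 m


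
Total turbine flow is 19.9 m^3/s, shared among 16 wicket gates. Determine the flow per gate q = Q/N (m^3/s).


q = 19.9 / 16 = 1.2437 m^3/s


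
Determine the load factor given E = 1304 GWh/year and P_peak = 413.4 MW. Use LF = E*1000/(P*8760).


LF = 1304 * 1000 / (413.4 * 8760) = 0.3601


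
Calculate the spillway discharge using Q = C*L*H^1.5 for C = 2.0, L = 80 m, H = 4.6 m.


Q = 2.0 * 80 * 4.6^1.5 = 1578.5441 m^3/s


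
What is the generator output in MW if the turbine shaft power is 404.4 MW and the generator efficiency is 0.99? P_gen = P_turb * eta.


P_gen = 404.4 * 0.99 = 400.3560 MW


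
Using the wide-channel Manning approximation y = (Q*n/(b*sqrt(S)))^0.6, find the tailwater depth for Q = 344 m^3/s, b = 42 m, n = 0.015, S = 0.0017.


y = (344 * 0.015 / (42 * 0.0017^0.5))^0.6 = 1.9253 m


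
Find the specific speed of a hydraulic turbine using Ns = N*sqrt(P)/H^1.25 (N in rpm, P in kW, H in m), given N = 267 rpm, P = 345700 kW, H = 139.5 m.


Ns = 267 * 345700^0.5 / 139.5^1.25 = 327.4486


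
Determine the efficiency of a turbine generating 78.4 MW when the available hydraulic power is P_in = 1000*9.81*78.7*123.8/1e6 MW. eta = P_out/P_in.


P_in = 1000 * 9.81 * 78.7 * 123.8 / 1e6 = 95.5794 MW
eta = 78.4 / 95.5794 = 0.8203


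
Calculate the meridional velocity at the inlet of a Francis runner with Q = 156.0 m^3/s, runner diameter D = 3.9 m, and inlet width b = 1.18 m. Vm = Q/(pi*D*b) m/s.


Vm = 156.0 / (pi * 3.9 * 1.18) = 10.7902 m/s


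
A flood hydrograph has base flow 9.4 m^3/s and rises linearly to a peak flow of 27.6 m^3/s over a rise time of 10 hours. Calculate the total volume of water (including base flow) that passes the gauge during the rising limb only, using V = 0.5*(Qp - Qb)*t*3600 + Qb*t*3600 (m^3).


V = 0.5*(27.6 - 9.4)*10*3600 + 9.4*10*3600 = 666000.0000 m^3


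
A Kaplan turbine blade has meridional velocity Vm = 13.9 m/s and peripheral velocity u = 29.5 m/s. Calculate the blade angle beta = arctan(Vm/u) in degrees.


beta = arctan(13.9 / 29.5) = 25.2292 degrees


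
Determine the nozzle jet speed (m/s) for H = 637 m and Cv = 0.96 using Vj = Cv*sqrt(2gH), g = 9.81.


Vj = 0.96 * sqrt(2*9.81*637) = 107.3224 m/s


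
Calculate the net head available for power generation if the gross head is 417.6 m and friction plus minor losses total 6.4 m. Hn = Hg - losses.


Hn = 417.6 - 6.4 = 411.2000 m


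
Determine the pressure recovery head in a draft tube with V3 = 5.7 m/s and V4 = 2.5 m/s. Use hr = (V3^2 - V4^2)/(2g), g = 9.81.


hr = (5.7^2 - 2.5^2) / (2*9.81) = 1.3374 m


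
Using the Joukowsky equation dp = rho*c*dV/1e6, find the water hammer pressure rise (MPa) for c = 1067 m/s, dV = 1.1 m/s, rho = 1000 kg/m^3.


dp = 1000 * 1067 * 1.1 / 1e6 = 1.1737 MPa


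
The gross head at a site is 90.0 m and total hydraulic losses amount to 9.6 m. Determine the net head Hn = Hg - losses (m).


Hn = 90.0 - 9.6 = 80.4000 m


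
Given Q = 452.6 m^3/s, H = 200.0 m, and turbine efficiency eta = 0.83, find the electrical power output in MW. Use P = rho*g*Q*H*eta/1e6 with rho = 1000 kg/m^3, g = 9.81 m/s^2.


P = 1000 * 9.81 * 452.6 * 200.0 * 0.83 / 1e6 = 737.0410 MW


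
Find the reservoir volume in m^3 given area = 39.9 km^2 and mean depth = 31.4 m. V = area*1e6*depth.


V = 39.9 * 1e6 * 31.4 = 1.2529e+09 m^3


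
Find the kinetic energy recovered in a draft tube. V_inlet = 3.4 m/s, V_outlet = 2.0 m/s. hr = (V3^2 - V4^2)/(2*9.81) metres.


hr = (3.4^2 - 2.0^2) / (2*9.81) = 0.3853 m


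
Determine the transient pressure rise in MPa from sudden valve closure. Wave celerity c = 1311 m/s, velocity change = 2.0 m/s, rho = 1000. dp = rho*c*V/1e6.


dp = 1000 * 1311 * 2.0 / 1e6 = 2.6220 MPa


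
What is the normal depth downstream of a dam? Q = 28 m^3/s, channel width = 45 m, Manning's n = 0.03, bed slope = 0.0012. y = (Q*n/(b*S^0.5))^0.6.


y = (28 * 0.03 / (45 * 0.0012^0.5))^0.6 = 0.6901 m


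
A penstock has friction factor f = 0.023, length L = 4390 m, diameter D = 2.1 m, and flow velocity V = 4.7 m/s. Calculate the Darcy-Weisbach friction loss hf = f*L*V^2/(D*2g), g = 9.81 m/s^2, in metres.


hf = 0.023 * 4390 * 4.7^2 / (2.1 * 2 * 9.81) = 54.1340 m


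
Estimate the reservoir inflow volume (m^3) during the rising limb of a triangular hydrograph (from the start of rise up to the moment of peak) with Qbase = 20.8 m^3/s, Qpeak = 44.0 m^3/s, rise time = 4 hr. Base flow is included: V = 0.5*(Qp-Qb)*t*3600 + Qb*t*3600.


V = 0.5*(44.0 - 20.8)*4*3600 + 20.8*4*3600 = 466560.0000 m^3


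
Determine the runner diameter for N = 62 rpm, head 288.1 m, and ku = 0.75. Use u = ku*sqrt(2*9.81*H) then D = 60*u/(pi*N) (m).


u = 0.75 * sqrt(2*9.81*288.1) = 56.3874 m/s
D = 60 * 56.3874 / (pi * 62) = 17.3697 m


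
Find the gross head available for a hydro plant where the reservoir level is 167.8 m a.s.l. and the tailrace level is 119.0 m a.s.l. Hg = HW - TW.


Hg = 167.8 - 119.0 = 48.8000 m


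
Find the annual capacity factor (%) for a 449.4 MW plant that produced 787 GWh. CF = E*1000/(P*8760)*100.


CF = 787 * 1000 / (449.4 * 8760) * 100 = 19.9911 %


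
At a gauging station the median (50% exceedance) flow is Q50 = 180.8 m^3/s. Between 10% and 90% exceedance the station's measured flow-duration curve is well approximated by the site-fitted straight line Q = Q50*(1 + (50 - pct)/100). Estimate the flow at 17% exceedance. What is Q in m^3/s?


Q = 180.8 * (1 + (50 - 17)/100) = 240.4640 m^3/s


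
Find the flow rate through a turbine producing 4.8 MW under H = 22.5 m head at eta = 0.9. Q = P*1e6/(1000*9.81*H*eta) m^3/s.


Q = 4.8 * 1e6 / (1000 * 9.81 * 22.5 * 0.9) = 24.1628 m^3/s


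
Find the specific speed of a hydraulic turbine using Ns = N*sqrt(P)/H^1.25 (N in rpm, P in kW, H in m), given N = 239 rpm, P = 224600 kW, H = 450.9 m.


Ns = 239 * 224600^0.5 / 450.9^1.25 = 54.5133


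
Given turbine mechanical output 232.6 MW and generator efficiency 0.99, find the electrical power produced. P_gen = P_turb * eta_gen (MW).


P_gen = 232.6 * 0.99 = 230.2740 MW


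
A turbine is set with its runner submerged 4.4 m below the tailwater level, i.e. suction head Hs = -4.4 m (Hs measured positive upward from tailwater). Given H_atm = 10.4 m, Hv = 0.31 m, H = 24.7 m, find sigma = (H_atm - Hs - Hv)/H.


sigma = (10.4 - (-4.4) - 0.31) / 24.7 = 0.5866


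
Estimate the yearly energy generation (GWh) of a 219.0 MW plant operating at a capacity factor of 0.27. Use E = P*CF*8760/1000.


E = 219.0 * 0.27 * 8760 / 1000 = 517.9788 GWh


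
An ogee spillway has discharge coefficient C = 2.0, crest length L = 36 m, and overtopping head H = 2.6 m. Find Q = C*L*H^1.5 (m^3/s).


Q = 2.0 * 36 * 2.6^1.5 = 301.8509 m^3/s


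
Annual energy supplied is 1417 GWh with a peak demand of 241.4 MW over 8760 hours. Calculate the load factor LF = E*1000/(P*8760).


LF = 1417 * 1000 / (241.4 * 8760) = 0.6701


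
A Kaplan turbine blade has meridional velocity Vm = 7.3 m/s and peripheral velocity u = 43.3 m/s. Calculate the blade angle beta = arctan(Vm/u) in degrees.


beta = arctan(7.3 / 43.3) = 9.5696 degrees


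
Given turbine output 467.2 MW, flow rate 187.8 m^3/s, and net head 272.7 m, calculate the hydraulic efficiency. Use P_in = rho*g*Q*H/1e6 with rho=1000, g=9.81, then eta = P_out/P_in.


P_in = 1000 * 9.81 * 187.8 * 272.7 / 1e6 = 502.4001 MW
eta = 467.2 / 502.4001 = 0.9299


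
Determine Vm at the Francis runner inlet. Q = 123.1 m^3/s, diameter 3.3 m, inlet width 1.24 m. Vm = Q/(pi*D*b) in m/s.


Vm = 123.1 / (pi * 3.3 * 1.24) = 9.5757 m/s


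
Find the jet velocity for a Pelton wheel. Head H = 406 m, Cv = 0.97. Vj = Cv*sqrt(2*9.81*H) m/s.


Vj = 0.97 * sqrt(2*9.81*406) = 86.5734 m/s


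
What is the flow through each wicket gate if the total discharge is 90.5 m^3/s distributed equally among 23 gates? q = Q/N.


q = 90.5 / 23 = 3.9348 m^3/s


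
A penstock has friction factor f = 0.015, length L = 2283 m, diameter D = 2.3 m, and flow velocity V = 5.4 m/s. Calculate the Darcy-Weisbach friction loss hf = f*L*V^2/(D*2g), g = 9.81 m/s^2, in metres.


hf = 0.015 * 2283 * 5.4^2 / (2.3 * 2 * 9.81) = 22.1288 m


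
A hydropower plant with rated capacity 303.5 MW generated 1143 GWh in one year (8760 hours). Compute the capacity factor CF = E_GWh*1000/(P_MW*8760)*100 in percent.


CF = 1143 * 1000 / (303.5 * 8760) * 100 = 42.9916 %


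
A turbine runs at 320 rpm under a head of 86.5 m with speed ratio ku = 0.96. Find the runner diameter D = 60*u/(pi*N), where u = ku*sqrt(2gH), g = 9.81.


u = 0.96 * sqrt(2*9.81*86.5) = 39.5484 m/s
D = 60 * 39.5484 / (pi * 320) = 2.3604 m


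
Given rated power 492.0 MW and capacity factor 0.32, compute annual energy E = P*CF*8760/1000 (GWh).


E = 492.0 * 0.32 * 8760 / 1000 = 1379.1744 GWh


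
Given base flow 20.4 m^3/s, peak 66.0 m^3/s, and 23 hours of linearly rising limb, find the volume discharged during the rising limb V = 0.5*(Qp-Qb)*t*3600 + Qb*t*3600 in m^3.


V = 0.5*(66.0 - 20.4)*23*3600 + 20.4*23*3600 = 3.5770e+06 m^3


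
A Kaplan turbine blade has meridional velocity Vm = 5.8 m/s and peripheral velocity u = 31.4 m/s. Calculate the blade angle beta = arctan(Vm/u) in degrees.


beta = arctan(5.8 / 31.4) = 10.4653 degrees


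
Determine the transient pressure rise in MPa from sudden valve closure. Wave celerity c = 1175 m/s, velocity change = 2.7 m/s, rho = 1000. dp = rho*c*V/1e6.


dp = 1000 * 1175 * 2.7 / 1e6 = 3.1725 MPa


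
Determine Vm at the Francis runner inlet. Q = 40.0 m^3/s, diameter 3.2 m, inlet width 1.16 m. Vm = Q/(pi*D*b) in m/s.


Vm = 40.0 / (pi * 3.2 * 1.16) = 3.4301 m/s


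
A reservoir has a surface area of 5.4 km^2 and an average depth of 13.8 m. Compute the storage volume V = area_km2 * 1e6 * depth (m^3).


V = 5.4 * 1e6 * 13.8 = 7.4520e+07 m^3


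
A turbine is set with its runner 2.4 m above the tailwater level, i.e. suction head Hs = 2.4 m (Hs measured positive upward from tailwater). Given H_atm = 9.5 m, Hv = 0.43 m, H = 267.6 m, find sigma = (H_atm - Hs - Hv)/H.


sigma = (9.5 - 2.4 - 0.43) / 267.6 = 0.0249


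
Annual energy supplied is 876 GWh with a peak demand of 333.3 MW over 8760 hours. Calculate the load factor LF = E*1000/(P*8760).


LF = 876 * 1000 / (333.3 * 8760) = 0.3000


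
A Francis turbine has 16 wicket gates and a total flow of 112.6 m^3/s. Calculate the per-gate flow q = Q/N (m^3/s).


q = 112.6 / 16 = 7.0375 m^3/s


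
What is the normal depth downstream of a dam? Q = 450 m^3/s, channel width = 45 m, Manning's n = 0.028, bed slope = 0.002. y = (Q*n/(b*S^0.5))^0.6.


y = (450 * 0.028 / (45 * 0.002^0.5))^0.6 = 3.0060 m


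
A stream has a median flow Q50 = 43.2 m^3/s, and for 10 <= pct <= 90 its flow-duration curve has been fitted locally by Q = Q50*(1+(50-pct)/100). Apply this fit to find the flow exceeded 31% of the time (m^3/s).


Q = 43.2 * (1 + (50 - 31)/100) = 51.4080 m^3/s


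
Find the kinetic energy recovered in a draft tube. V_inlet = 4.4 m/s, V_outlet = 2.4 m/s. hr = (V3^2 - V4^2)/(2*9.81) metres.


hr = (4.4^2 - 2.4^2) / (2*9.81) = 0.6932 m


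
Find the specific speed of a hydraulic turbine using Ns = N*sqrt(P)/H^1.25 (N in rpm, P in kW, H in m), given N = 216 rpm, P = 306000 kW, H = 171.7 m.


Ns = 216 * 306000^0.5 / 171.7^1.25 = 192.2435


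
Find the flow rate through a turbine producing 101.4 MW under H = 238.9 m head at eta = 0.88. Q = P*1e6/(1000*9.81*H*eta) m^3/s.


Q = 101.4 * 1e6 / (1000 * 9.81 * 238.9 * 0.88) = 49.1666 m^3/s


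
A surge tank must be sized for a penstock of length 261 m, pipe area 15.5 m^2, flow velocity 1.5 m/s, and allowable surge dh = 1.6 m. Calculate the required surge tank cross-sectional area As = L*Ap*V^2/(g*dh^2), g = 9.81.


As = 261 * 15.5 * 1.5^2 / (9.81 * 1.6^2) = 362.4480 m^2


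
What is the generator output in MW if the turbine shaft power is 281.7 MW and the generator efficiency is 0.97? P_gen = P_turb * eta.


P_gen = 281.7 * 0.97 = 273.2490 MW


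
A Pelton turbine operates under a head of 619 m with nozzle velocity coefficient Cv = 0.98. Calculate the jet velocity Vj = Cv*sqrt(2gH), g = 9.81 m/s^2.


Vj = 0.98 * sqrt(2*9.81*619) = 107.9993 m/s


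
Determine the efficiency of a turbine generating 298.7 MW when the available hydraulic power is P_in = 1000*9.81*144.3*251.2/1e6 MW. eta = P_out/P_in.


P_in = 1000 * 9.81 * 144.3 * 251.2 / 1e6 = 355.5944 MW
eta = 298.7 / 355.5944 = 0.8400


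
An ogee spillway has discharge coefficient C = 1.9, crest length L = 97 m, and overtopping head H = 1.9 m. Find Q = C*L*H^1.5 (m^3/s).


Q = 1.9 * 97 * 1.9^1.5 = 482.6760 m^3/s


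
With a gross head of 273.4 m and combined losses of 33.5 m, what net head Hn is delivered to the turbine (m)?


Hn = 273.4 - 33.5 = 239.9000 m


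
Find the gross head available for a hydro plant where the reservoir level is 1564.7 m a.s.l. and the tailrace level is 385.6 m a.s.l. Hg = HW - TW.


Hg = 1564.7 - 385.6 = 1179.1000 m


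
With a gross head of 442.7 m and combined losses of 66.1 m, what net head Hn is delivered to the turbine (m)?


Hn = 442.7 - 66.1 = 376.6000 m


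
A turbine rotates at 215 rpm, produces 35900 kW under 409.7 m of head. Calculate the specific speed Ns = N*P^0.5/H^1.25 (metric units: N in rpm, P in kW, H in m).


Ns = 215 * 35900^0.5 / 409.7^1.25 = 22.1006


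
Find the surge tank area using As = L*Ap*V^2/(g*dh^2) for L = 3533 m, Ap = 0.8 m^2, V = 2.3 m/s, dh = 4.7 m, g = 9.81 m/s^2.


As = 3533 * 0.8 * 2.3^2 / (9.81 * 4.7^2) = 68.9961 m^2


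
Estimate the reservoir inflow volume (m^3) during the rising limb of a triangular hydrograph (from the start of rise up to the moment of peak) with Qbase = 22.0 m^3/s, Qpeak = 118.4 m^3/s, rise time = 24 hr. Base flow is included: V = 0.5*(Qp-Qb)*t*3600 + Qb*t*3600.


V = 0.5*(118.4 - 22.0)*24*3600 + 22.0*24*3600 = 6.0653e+06 m^3


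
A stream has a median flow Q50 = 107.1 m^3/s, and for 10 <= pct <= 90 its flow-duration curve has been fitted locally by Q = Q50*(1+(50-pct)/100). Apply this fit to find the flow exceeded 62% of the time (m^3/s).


Q = 107.1 * (1 + (50 - 62)/100) = 94.2480 m^3/s


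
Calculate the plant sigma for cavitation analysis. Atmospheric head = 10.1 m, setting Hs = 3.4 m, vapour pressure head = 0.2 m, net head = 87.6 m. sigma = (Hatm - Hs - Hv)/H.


sigma = (10.1 - 3.4 - 0.2) / 87.6 = 0.0742


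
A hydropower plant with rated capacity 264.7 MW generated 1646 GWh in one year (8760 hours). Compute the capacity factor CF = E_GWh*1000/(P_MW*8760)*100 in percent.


CF = 1646 * 1000 / (264.7 * 8760) * 100 = 70.9858 %


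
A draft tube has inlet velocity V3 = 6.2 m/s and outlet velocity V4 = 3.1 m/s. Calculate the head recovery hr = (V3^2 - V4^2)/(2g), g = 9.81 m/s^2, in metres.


hr = (6.2^2 - 3.1^2) / (2*9.81) = 1.4694 m


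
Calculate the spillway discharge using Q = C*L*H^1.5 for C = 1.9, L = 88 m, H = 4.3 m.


Q = 1.9 * 88 * 4.3^1.5 = 1490.8672 m^3/s


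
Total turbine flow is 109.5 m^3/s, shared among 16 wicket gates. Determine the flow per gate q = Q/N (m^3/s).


q = 109.5 / 16 = 6.8438 m^3/s


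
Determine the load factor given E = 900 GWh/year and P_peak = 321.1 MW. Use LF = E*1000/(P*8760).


LF = 900 * 1000 / (321.1 * 8760) = 0.3200


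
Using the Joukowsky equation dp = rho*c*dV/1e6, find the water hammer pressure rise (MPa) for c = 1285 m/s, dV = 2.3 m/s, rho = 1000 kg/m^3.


dp = 1000 * 1285 * 2.3 / 1e6 = 2.9555 MPa


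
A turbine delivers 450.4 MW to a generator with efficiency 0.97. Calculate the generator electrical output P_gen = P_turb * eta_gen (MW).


P_gen = 450.4 * 0.97 = 436.8880 MW


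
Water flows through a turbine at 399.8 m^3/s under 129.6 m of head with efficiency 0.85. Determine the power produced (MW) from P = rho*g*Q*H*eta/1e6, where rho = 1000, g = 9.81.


P = 1000 * 9.81 * 399.8 * 129.6 * 0.85 / 1e6 = 432.0517 MW


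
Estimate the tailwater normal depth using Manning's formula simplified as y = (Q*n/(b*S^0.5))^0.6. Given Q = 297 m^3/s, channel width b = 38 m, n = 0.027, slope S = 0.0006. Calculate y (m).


y = (297 * 0.027 / (38 * 0.0006^0.5))^0.6 = 3.6405 m


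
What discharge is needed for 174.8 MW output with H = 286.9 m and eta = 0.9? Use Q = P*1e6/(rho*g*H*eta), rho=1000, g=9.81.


Q = 174.8 * 1e6 / (1000 * 9.81 * 286.9 * 0.9) = 69.0080 m^3/s


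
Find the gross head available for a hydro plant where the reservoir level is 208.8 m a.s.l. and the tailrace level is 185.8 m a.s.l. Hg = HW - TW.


Hg = 208.8 - 185.8 = 23.0000 m


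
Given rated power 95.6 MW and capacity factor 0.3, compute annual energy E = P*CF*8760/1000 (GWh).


E = 95.6 * 0.3 * 8760 / 1000 = 251.2368 GWh


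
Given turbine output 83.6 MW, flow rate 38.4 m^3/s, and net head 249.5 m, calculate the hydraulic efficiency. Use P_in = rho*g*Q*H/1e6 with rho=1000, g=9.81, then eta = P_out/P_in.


P_in = 1000 * 9.81 * 38.4 * 249.5 / 1e6 = 93.9876 MW
eta = 83.6 / 93.9876 = 0.8895


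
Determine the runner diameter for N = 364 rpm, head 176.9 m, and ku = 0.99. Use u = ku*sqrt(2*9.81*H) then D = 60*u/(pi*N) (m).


u = 0.99 * sqrt(2*9.81*176.9) = 58.3242 m/s
D = 60 * 58.3242 / (pi * 364) = 3.0602 m


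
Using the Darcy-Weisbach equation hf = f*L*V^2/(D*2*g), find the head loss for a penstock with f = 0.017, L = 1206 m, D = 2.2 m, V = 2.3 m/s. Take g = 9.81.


hf = 0.017 * 1206 * 2.3^2 / (2.2 * 2 * 9.81) = 2.5126 m


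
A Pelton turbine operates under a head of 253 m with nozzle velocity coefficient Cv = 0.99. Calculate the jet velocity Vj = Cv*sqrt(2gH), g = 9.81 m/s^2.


Vj = 0.99 * sqrt(2*9.81*253) = 69.7501 m/s


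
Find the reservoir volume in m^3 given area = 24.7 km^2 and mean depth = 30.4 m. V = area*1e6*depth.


V = 24.7 * 1e6 * 30.4 = 7.5088e+08 m^3


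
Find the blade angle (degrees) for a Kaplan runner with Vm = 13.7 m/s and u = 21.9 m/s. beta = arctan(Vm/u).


beta = arctan(13.7 / 21.9) = 32.0289 degrees


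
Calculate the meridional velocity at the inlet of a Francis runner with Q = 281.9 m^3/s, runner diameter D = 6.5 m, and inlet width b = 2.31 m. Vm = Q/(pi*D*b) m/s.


Vm = 281.9 / (pi * 6.5 * 2.31) = 5.9761 m/s


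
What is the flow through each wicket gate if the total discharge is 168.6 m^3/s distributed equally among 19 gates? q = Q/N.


q = 168.6 / 19 = 8.8737 m^3/s


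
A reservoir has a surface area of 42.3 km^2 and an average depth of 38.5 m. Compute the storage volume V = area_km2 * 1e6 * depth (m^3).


V = 42.3 * 1e6 * 38.5 = 1.6286e+09 m^3


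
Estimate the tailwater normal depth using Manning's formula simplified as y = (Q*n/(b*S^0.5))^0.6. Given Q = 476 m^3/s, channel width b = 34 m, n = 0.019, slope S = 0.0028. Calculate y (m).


y = (476 * 0.019 / (34 * 0.0028^0.5))^0.6 = 2.6350 m


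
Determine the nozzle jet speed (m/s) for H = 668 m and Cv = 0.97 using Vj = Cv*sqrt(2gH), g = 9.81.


Vj = 0.97 * sqrt(2*9.81*668) = 111.0477 m/s


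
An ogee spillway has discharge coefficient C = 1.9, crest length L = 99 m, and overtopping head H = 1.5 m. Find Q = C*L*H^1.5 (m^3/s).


Q = 1.9 * 99 * 1.5^1.5 = 345.5618 m^3/s


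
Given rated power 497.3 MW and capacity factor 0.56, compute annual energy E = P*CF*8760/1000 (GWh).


E = 497.3 * 0.56 * 8760 / 1000 = 2439.5549 GWh


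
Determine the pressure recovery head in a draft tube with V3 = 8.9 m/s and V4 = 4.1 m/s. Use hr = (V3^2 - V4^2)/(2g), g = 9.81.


hr = (8.9^2 - 4.1^2) / (2*9.81) = 3.1804 m


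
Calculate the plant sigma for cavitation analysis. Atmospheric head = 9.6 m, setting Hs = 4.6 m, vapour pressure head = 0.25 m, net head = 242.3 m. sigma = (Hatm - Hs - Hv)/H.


sigma = (9.6 - 4.6 - 0.25) / 242.3 = 0.0196


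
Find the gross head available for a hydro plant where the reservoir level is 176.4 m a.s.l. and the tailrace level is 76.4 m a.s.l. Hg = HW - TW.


Hg = 176.4 - 76.4 = 100.0000 m


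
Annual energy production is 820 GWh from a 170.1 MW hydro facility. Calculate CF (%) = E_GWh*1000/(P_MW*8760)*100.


CF = 820 * 1000 / (170.1 * 8760) * 100 = 55.0308 %


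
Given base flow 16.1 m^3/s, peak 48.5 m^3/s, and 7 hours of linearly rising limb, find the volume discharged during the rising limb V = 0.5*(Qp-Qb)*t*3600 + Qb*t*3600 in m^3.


V = 0.5*(48.5 - 16.1)*7*3600 + 16.1*7*3600 = 813960.0000 m^3


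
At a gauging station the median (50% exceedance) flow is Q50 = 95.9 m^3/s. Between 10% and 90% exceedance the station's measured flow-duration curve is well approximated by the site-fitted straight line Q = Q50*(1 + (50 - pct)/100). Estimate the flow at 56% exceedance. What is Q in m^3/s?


Q = 95.9 * (1 + (50 - 56)/100) = 90.1460 m^3/s


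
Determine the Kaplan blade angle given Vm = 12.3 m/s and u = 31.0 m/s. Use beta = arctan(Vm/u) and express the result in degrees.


beta = arctan(12.3 / 31.0) = 21.6419 degrees


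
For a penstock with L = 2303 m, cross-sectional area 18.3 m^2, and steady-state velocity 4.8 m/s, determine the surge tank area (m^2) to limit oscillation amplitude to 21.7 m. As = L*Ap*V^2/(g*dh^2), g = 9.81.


As = 2303 * 18.3 * 4.8^2 / (9.81 * 21.7^2) = 210.2031 m^2


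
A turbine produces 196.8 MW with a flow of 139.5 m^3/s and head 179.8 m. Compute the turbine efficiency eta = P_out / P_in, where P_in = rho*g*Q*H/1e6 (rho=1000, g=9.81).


P_in = 1000 * 9.81 * 139.5 * 179.8 / 1e6 = 246.0554 MW
eta = 196.8 / 246.0554 = 0.7998


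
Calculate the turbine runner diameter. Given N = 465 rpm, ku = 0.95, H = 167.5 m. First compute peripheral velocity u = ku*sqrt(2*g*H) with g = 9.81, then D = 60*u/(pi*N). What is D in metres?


u = 0.95 * sqrt(2*9.81*167.5) = 54.4604 m/s
D = 60 * 54.4604 / (pi * 465) = 2.2368 m


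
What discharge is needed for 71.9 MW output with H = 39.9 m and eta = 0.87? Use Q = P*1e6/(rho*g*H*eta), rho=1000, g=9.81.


Q = 71.9 * 1e6 / (1000 * 9.81 * 39.9 * 0.87) = 211.1386 m^3/s


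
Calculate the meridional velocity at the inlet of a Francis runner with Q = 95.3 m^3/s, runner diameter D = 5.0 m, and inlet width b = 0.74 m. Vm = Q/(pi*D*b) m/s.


Vm = 95.3 / (pi * 5.0 * 0.74) = 8.1986 m/s


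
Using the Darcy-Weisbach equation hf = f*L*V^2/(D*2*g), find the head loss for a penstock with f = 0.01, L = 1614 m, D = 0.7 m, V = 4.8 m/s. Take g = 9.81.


hf = 0.01 * 1614 * 4.8^2 / (0.7 * 2 * 9.81) = 27.0763 m


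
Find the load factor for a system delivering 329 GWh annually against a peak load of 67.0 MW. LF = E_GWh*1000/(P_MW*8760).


LF = 329 * 1000 / (67.0 * 8760) = 0.5606


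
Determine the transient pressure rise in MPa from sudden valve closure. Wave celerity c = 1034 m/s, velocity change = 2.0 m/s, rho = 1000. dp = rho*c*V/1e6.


dp = 1000 * 1034 * 2.0 / 1e6 = 2.0680 MPa


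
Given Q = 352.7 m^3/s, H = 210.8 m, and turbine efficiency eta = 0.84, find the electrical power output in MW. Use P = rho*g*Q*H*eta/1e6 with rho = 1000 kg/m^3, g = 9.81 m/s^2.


P = 1000 * 9.81 * 352.7 * 210.8 * 0.84 / 1e6 = 612.6668 MW


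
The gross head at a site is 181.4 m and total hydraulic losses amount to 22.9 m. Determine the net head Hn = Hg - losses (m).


Hn = 181.4 - 22.9 = 158.5000 m


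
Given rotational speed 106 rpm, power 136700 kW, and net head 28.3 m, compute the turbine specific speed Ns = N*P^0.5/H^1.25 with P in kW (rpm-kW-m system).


Ns = 106 * 136700^0.5 / 28.3^1.25 = 600.4227


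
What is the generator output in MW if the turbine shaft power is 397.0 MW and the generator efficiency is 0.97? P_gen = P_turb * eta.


P_gen = 397.0 * 0.97 = 385.0900 MW


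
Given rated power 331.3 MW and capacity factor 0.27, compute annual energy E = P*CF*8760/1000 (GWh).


E = 331.3 * 0.27 * 8760 / 1000 = 783.5908 GWh


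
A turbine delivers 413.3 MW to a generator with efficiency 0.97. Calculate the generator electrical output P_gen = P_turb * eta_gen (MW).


P_gen = 413.3 * 0.97 = 400.9010 MW


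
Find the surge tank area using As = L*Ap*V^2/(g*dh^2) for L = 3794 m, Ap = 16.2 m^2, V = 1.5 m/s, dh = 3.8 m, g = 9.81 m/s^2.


As = 3794 * 16.2 * 1.5^2 / (9.81 * 3.8^2) = 976.2446 m^2


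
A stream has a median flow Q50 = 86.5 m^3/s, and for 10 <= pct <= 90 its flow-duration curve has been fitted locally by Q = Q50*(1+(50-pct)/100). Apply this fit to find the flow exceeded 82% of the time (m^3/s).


Q = 86.5 * (1 + (50 - 82)/100) = 58.8200 m^3/s


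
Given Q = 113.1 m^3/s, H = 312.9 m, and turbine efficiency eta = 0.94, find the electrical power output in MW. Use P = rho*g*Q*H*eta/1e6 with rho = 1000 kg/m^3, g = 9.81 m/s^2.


P = 1000 * 9.81 * 113.1 * 312.9 * 0.94 / 1e6 = 326.3360 MW


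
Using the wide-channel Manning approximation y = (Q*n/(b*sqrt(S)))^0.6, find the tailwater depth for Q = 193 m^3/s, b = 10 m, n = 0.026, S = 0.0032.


y = (193 * 0.026 / (10 * 0.0032^0.5))^0.6 = 3.7049 m


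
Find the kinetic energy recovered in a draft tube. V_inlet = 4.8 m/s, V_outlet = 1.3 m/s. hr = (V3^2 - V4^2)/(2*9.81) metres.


hr = (4.8^2 - 1.3^2) / (2*9.81) = 1.0882 m


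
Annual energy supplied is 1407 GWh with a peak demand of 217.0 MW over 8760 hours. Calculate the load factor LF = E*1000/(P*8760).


LF = 1407 * 1000 / (217.0 * 8760) = 0.7402


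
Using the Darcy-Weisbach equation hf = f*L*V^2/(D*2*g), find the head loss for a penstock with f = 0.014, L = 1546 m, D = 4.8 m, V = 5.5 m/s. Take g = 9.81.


hf = 0.014 * 1546 * 5.5^2 / (4.8 * 2 * 9.81) = 6.9522 m


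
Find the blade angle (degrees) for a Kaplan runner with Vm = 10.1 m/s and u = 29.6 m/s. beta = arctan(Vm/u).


beta = arctan(10.1 / 29.6) = 18.8405 degrees


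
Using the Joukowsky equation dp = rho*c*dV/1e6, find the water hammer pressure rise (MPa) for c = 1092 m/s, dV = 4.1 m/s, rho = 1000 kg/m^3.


dp = 1000 * 1092 * 4.1 / 1e6 = 4.4772 MPa


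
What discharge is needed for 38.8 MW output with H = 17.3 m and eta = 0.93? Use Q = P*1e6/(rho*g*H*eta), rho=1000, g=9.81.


Q = 38.8 * 1e6 / (1000 * 9.81 * 17.3 * 0.93) = 245.8293 m^3/s


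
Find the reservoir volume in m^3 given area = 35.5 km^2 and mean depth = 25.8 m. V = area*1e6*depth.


V = 35.5 * 1e6 * 25.8 = 9.1590e+08 m^3


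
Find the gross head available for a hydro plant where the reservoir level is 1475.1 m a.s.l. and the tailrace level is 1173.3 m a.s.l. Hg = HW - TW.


Hg = 1475.1 - 1173.3 = 301.8000 m


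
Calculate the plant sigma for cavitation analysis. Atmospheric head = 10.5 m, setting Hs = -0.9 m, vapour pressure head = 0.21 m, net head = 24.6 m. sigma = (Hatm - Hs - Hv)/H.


sigma = (10.5 - (-0.9) - 0.21) / 24.6 = 0.4549


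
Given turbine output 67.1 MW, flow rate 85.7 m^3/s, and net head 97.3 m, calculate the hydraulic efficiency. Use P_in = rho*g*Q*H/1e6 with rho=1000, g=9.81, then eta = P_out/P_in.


P_in = 1000 * 9.81 * 85.7 * 97.3 / 1e6 = 81.8018 MW
eta = 67.1 / 81.8018 = 0.8203


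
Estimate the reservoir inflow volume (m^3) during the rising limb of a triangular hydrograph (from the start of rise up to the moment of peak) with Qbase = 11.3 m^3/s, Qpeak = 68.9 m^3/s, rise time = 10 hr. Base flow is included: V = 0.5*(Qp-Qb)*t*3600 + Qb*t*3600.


V = 0.5*(68.9 - 11.3)*10*3600 + 11.3*10*3600 = 1.4436e+06 m^3


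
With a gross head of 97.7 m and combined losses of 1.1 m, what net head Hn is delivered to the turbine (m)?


Hn = 97.7 - 1.1 = 96.6000 m


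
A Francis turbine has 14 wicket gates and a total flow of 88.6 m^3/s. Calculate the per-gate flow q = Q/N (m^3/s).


q = 88.6 / 14 = 6.3286 m^3/s


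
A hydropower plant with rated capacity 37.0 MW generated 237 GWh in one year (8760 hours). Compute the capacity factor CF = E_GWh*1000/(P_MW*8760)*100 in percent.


CF = 237 * 1000 / (37.0 * 8760) * 100 = 73.1211 %


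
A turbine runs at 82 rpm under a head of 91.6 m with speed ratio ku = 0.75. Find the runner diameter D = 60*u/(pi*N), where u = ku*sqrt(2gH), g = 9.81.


u = 0.75 * sqrt(2*9.81*91.6) = 31.7950 m/s
D = 60 * 31.7950 / (pi * 82) = 7.4054 m


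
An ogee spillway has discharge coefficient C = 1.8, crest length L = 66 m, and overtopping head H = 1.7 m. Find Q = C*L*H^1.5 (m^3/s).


Q = 1.8 * 66 * 1.7^1.5 = 263.3236 m^3/s


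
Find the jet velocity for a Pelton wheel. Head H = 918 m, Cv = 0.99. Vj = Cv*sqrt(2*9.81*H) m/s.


Vj = 0.99 * sqrt(2*9.81*918) = 132.8636 m/s


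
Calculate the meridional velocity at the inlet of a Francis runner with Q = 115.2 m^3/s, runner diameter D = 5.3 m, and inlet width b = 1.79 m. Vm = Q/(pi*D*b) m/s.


Vm = 115.2 / (pi * 5.3 * 1.79) = 3.8652 m/s


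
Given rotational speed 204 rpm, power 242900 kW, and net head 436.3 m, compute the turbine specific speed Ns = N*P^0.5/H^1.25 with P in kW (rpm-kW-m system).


Ns = 204 * 242900^0.5 / 436.3^1.25 = 50.4211


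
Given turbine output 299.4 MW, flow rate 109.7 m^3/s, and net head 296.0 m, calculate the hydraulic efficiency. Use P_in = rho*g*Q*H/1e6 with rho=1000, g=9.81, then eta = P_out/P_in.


P_in = 1000 * 9.81 * 109.7 * 296.0 / 1e6 = 318.5425 MW
eta = 299.4 / 318.5425 = 0.9399


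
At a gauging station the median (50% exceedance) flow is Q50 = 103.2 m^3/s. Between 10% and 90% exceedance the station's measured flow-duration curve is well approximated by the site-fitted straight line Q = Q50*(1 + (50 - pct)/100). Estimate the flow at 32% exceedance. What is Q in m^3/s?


Q = 103.2 * (1 + (50 - 32)/100) = 121.7760 m^3/s


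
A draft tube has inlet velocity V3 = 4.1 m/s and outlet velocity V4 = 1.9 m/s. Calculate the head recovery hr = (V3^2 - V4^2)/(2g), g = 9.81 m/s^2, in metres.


hr = (4.1^2 - 1.9^2) / (2*9.81) = 0.6728 m


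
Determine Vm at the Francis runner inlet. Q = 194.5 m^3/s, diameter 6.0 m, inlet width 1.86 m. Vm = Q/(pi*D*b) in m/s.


Vm = 194.5 / (pi * 6.0 * 1.86) = 5.5476 m/s


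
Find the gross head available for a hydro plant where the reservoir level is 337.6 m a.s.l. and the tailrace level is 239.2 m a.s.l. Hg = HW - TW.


Hg = 337.6 - 239.2 = 98.4000 m


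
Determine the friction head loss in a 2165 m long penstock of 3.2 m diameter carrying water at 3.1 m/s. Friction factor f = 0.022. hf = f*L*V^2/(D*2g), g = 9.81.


hf = 0.022 * 2165 * 3.1^2 / (3.2 * 2 * 9.81) = 7.2905 m


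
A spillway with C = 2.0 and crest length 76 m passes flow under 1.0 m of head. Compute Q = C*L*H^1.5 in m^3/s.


Q = 2.0 * 76 * 1.0^1.5 = 152.0000 m^3/s


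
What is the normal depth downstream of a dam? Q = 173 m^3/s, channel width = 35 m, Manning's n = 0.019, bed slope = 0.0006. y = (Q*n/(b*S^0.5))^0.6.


y = (173 * 0.019 / (35 * 0.0006^0.5))^0.6 = 2.2397 m


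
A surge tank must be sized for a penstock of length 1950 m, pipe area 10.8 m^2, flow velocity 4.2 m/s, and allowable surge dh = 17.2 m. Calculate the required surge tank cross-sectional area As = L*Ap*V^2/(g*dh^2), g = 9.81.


As = 1950 * 10.8 * 4.2^2 / (9.81 * 17.2^2) = 128.0062 m^2


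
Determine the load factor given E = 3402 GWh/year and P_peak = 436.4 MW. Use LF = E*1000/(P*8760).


LF = 3402 * 1000 / (436.4 * 8760) = 0.8899


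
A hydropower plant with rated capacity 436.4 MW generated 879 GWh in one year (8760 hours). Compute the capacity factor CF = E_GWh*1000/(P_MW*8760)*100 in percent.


CF = 879 * 1000 / (436.4 * 8760) * 100 = 22.9932 %


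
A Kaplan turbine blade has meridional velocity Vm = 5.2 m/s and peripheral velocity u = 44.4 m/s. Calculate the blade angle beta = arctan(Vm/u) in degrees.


beta = arctan(5.2 / 44.4) = 6.6799 degrees


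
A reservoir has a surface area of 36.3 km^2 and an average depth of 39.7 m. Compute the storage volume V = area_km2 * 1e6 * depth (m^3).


V = 36.3 * 1e6 * 39.7 = 1.4411e+09 m^3


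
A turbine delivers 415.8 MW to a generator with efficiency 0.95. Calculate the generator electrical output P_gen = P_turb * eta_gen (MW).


P_gen = 415.8 * 0.95 = 395.0100 MW


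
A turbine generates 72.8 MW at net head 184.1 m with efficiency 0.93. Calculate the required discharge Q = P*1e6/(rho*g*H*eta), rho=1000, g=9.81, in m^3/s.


Q = 72.8 * 1e6 / (1000 * 9.81 * 184.1 * 0.93) = 43.3437 m^3/s


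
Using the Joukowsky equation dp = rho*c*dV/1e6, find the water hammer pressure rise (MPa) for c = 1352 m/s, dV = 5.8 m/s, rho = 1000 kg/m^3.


dp = 1000 * 1352 * 5.8 / 1e6 = 7.8416 MPa


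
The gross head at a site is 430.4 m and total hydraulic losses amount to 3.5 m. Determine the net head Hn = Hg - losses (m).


Hn = 430.4 - 3.5 = 426.9000 m


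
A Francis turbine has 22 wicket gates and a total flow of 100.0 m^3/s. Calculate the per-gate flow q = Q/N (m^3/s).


q = 100.0 / 22 = 4.5455 m^3/s


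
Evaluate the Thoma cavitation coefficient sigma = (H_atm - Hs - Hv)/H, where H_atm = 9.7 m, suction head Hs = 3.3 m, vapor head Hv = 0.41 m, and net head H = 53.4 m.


sigma = (9.7 - 3.3 - 0.41) / 53.4 = 0.1122


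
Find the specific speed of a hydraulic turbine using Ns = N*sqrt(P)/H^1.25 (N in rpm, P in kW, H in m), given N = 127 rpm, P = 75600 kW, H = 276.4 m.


Ns = 127 * 75600^0.5 / 276.4^1.25 = 30.9843


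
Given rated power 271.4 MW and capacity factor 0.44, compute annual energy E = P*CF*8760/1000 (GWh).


E = 271.4 * 0.44 * 8760 / 1000 = 1046.0842 GWh


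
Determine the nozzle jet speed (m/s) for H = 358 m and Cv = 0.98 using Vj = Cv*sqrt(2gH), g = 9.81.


Vj = 0.98 * sqrt(2*9.81*358) = 82.1329 m/s


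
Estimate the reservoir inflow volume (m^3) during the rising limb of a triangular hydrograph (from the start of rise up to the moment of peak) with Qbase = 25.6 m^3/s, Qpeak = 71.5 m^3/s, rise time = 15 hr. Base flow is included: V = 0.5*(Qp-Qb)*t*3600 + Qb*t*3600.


V = 0.5*(71.5 - 25.6)*15*3600 + 25.6*15*3600 = 2.6217e+06 m^3


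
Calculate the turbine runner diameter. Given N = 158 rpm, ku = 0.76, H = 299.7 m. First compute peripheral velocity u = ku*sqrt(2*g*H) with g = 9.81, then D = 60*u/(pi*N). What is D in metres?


u = 0.76 * sqrt(2*9.81*299.7) = 58.2782 m/s
D = 60 * 58.2782 / (pi * 158) = 7.0445 m
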